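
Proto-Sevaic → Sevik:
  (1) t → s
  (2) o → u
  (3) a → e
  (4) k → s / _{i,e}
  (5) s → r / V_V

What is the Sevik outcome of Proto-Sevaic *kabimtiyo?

Sevik: *kabimtiyo > kabimsiyo > kabimsiyu > kebimsiyu > sebimsiyu  (by unconditioned shift, vowel merger, vowel merger, palatalisation)

sebimsiyu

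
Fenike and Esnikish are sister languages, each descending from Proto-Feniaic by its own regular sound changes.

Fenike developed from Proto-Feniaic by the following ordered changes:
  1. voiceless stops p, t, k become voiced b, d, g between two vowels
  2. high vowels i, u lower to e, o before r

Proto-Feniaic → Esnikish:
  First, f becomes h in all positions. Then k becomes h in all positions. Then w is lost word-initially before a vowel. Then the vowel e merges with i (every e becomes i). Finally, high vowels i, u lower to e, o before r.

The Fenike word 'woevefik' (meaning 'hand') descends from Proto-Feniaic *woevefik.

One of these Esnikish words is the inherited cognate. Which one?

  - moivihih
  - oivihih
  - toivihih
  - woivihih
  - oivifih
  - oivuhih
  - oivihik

Esnikish: *woevefik > woevehik > woevehih > oevehih > oivihih  (by unconditioned shift, unconditioned shift, glide loss, vowel merger)
The other candidates each miss or misapply at least one Esnikish change.

oivihih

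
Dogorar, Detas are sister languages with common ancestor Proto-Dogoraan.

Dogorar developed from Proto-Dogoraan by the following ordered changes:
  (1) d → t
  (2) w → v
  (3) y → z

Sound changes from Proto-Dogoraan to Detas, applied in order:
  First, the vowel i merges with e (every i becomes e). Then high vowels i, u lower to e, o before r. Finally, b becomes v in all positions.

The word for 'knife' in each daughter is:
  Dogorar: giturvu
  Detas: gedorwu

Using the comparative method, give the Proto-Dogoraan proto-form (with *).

*gidurwu

Position 6: Dogorar has v, Detas has w. Detas preserves w here (none of its changes turn any other segment into w), so the proto-segment is *w.
Position 2: Dogorar has i, Detas has e. Dogorar preserves i here (none of its changes turn any other segment into i), so the proto-segment is *i.
Position 4: Dogorar has u, Detas has o. Dogorar preserves u here (none of its changes turn any other segment into u), so the proto-segment is *u.
This points to *gidurwu. Verify forward in each daughter:
Dogorar: *gidurwu > giturwu > giturvu  (by unconditioned shift, unconditioned shift)
Detas: *gidurwu > gedurwu > gedorwu  (by vowel merger, pre-rhotic lowering)
*gidurwu is the unique common source.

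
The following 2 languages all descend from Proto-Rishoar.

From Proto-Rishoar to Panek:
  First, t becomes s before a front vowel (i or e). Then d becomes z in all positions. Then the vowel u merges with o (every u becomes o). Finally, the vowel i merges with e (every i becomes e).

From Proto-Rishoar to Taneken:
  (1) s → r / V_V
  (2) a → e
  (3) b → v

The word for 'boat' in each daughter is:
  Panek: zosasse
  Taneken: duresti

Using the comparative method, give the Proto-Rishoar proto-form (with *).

*dusasti

Position 7: Panek has e, Taneken has i. Taneken preserves i here (none of its changes turn any other segment into i), so the proto-segment is *i.
Position 2: Panek has o, Taneken has u. Taneken preserves u here (none of its changes turn any other segment into u), so the proto-segment is *u.
This points to *dusasti. Verify forward in each daughter:
Panek: *dusasti > dusassi > zusassi > zosassi > zosasse  (by palatalisation, unconditioned shift, vowel merger, vowel merger)
Taneken: *dusasti > durasti > duresti  (by rhotacism, vowel merger)
*dusasti is the unique common source.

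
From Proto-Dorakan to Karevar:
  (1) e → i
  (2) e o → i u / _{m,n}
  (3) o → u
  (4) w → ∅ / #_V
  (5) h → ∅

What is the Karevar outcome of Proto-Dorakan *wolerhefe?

Karevar: start from *wolerhefe.
  rule 1 (vowel merger): wolerhefe → wolirhifi
  rule 2: no change — wolirhifi
  rule 3 (vowel merger): wolirhifi → wulirhifi
  rule 4 (glide loss): wulirhifi → ulirhifi
  rule 5 (h-loss): ulirhifi → ulirifi
  ⇒ Karevar ulirifi

ulirifi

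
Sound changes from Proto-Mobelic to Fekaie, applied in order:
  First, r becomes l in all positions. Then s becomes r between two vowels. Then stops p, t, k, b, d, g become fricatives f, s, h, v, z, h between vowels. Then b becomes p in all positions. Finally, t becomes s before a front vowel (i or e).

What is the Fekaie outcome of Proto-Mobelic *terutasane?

selusarane

Fekaie: start from *terutasane.
  rule 1 (unconditioned shift): terutasane → telutasane
  rule 2 (rhotacism): telutasane → telutarane
  rule 3 (intervocalic lenition): telutarane → telusarane
  rule 4: no change — telusarane
  rule 5 (palatalisation): telusarane → selusarane
  ⇒ Fekaie selusarane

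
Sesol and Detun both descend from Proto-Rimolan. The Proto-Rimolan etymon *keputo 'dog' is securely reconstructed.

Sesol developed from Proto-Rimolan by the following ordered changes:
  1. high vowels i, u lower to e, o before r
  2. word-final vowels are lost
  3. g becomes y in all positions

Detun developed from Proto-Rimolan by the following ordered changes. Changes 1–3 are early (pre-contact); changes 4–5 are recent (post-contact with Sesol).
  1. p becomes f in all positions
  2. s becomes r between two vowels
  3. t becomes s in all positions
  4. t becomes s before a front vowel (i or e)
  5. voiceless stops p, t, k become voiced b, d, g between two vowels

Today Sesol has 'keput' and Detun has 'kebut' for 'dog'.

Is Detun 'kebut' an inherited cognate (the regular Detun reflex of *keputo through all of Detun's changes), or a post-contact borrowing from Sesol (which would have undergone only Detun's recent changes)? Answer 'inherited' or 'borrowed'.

borrowed

If inherited, *keputo would pass through all of Detun's changes:
Detun: *keputo > kefuto > kefuso  (by unconditioned shift, unconditioned shift)
If borrowed from Sesol 'keput' after the early changes, it would undergo only the recent ones:
  rule 4 (palatalisation): no change (keput)
  rule 5 (intervocalic voicing): keput → kebut
  ⇒ as a loan: kebut
Detun 'kebut' matches the loan outcome 'kebut', not the inherited 'kefuso' — it skipped the early Detun changes, so it was borrowed from Sesol.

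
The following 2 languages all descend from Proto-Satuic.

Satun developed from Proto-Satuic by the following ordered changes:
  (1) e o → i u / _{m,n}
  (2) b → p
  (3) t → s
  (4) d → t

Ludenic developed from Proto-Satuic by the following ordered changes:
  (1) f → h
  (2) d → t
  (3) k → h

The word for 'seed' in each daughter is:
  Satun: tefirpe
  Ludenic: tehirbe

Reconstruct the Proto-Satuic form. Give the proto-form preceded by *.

*defirbe

Position 3: Satun has f, Ludenic has h. Satun preserves f here (none of its changes turn any other segment into f), so the proto-segment is *f.
Position 6: Satun has p, Ludenic has b. Ludenic preserves b here (none of its changes turn any other segment into b), so the proto-segment is *b.
The remaining positions agree across the daughters. Check the candidate against every language:
Satun: *defirbe > defirpe > tefirpe  (by unconditioned shift, unconditioned shift)
Ludenic: *defirbe > dehirbe > tehirbe  (by unconditioned shift, unconditioned shift)
*defirbe is the unique common source.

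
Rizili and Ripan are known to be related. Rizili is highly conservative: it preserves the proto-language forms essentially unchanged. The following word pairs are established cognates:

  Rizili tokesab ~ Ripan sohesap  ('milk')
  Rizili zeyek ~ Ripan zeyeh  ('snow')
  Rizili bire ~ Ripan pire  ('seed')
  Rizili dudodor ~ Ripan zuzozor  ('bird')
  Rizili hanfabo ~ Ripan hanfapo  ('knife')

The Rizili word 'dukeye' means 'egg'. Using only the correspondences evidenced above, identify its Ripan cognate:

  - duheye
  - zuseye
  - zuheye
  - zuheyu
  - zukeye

zuheye

dudodor ~ zuzozor — Rizili d corresponds to Ripan z word-initially before a back vowel.
tokesab ~ sohesap — Rizili k corresponds to Ripan h between vowels (before a front vowel).
Applying these to Rizili 'dukeye':
  dukeye → zukeye   (d→z word-initially before a back vowel)
  zukeye → zuheye   (k→h between vowels (before a front vowel))
So the Ripan cognate is 'zuheye'.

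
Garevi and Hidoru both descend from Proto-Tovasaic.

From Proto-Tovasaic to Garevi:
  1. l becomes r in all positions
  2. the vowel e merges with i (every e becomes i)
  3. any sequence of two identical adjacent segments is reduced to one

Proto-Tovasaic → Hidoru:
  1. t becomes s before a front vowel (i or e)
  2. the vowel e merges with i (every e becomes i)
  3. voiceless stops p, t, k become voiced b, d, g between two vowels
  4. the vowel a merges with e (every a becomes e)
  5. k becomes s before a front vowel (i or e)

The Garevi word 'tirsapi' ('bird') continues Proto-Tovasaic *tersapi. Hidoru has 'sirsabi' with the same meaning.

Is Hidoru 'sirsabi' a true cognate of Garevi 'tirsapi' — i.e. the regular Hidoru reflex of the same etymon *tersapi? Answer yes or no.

Derive the expected Hidoru reflex of *tersapi:
Hidoru: start from *tersapi.
  rule 1 (palatalisation): tersapi → sersapi
  rule 2 (vowel merger): sersapi → sirsapi
  rule 3 (intervocalic voicing): sirsapi → sirsabi
  rule 4 (vowel merger): sirsabi → sirsebi
  rule 5: no change — sirsebi
  ⇒ Hidoru sirsebi
The regular Hidoru reflex would be 'sirsebi', but the attested form is 'sirsabi'. The correspondence is irregular, so they are not cognates (the Hidoru form has a different source).

no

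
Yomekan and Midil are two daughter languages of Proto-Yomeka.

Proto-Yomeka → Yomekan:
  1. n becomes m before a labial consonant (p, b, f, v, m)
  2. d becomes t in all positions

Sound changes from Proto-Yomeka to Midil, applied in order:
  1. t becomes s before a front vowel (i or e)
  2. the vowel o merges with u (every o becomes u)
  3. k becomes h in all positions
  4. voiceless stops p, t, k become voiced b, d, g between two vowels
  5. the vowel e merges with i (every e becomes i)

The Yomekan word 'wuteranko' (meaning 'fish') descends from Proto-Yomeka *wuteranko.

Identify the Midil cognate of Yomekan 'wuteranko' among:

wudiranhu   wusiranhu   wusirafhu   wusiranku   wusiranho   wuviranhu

Midil: *wuteranko > wuseranko > wuseranku > wuseranhu > wusiranhu  (by palatalisation, vowel merger, unconditioned shift, vowel merger)
Among the options, 'wusiranhu' alone shows every Midil change applied in order.

wusiranhu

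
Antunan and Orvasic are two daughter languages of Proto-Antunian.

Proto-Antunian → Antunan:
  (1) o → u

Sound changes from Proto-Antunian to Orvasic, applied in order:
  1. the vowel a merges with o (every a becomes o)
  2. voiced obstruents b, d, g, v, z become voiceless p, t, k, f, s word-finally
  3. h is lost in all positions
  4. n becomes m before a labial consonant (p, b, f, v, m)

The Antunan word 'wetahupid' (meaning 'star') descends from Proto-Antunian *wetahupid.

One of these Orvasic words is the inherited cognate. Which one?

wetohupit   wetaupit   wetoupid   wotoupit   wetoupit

Orvasic: *wetahupid > wetohupid > wetohupit > wetoupit  (by vowel merger, final devoicing, h-loss)
Only 'wetoupit' matches the regular Orvasic development of *wetahupid.

wetoupit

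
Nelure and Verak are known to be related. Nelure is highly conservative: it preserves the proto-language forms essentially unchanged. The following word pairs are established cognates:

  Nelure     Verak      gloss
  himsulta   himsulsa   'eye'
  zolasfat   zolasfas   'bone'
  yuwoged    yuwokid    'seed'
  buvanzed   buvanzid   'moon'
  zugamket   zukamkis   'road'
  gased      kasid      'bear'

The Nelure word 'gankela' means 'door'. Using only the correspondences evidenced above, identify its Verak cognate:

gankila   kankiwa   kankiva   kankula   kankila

kankila

gased ~ kasid — Nelure g corresponds to Verak k word-initially before a back vowel.
yuwoged ~ yuwokid, buvanzed ~ buvanzid — Nelure e corresponds to Verak i after a consonant, before a consonant other than r, m, n, p, b, f, v.
Applying these to Nelure 'gankela':
  gankela → kankela   (g→k word-initially before a back vowel)
  kankela → kankila   (e→i after a consonant, before a consonant other than r, m, n, p, b, f, v)
So the Verak cognate is 'kankila'.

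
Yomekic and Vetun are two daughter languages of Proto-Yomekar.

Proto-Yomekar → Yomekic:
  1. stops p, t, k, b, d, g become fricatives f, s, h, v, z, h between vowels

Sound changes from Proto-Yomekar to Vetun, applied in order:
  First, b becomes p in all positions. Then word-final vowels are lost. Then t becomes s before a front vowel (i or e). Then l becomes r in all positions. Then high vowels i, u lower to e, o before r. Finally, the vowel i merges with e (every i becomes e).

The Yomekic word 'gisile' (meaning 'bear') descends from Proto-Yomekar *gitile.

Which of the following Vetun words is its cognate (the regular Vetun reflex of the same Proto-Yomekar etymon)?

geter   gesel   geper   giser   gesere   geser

Vetun: *gitile
  gitile (rule 1 does not apply)
  gitile → gitil   [apocope]
  gitil → gisil   [palatalisation]
  gisil → gisir   [unconditioned shift]
  gisir → giser   [pre-rhotic lowering]
  giser → geser   [vowel merger]
  giving Vetun geser.
The other candidates each miss or misapply at least one Vetun change.

geser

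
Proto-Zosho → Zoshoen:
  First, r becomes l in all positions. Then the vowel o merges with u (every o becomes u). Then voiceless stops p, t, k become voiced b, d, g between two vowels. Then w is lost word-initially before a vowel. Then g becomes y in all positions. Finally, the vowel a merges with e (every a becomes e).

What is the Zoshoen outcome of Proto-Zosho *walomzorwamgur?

elumzulwemyul

Zoshoen: start from *walomzorwamgur.
  rule 1 (unconditioned shift): walomzorwamgur → walomzolwamgul
  rule 2 (vowel merger): walomzolwamgul → walumzulwamgul
  rule 3: no change — walumzulwamgul
  rule 4 (glide loss): walumzulwamgul → alumzulwamgul
  rule 5 (unconditioned shift): alumzulwamgul → alumzulwamyul
  rule 6 (vowel merger): alumzulwamyul → elumzulwemyul
  ⇒ Zoshoen elumzulwemyul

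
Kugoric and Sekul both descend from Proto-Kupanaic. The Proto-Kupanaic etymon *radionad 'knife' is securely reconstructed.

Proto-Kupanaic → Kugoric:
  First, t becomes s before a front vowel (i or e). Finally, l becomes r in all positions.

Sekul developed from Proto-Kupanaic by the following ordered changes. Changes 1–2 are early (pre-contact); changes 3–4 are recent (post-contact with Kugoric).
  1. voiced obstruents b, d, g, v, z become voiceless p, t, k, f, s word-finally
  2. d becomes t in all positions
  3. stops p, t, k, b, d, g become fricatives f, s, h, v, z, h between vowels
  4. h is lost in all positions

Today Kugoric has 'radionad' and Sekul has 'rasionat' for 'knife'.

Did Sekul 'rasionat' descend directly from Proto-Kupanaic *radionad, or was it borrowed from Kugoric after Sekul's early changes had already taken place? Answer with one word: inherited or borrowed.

If inherited, *radionad would pass through all of Sekul's changes:
Sekul: *radionad
  radionad → radionat   [final devoicing]
  radionat → rationat   [unconditioned shift]
  rationat → rasionat   [intervocalic lenition]
  rasionat (rule 4 does not apply)
  giving Sekul rasionat.
If borrowed from Kugoric 'radionad' after the early changes, it would undergo only the recent ones:
  rule 3 (intervocalic lenition): radionad → razionad
  rule 4 (h-loss): no change (razionad)
  ⇒ as a loan: razionad
Sekul 'rasionat' matches the inherited outcome exactly, so it is an inherited cognate, not a loan.

inherited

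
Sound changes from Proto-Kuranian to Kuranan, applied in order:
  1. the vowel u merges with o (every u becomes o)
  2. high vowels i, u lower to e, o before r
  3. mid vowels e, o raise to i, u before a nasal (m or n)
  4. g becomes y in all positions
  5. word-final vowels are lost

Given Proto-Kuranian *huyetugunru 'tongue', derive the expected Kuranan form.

Kuranan: *huyetugunru > hoyetogonro > hoyetogunro > hoyetoyunro > hoyetoyunr  (by vowel merger, pre-nasal raising, unconditioned shift, apocope)

hoyetoyunr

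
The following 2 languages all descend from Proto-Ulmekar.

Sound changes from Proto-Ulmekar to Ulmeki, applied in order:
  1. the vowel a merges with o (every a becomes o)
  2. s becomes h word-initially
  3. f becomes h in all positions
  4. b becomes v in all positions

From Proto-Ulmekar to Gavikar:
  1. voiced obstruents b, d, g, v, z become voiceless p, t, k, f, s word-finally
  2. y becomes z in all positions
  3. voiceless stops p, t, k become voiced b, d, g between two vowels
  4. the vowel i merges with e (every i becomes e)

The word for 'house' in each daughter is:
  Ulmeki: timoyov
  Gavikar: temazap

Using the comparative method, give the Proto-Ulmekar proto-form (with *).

Position 2: Ulmeki has i, Gavikar has e. Ulmeki preserves i here (none of its changes turn any other segment into i), so the proto-segment is *i.
Position 6: Ulmeki has o, Gavikar has a. Gavikar preserves a here (none of its changes turn any other segment into a), so the proto-segment is *a.
Position 7: Ulmeki has v, Gavikar has p. Taking the neighbouring segments as reconstructed: Ulmeki v could go back to *b or *v; Gavikar p could go back to *p or *b — the one source consistent with every daughter is *b.
This points to *timayab. Verify forward in each daughter:
Ulmeki: *timayab
  timayab → timoyob   [vowel merger]
  timoyob (rule 2 does not apply)
  timoyob (rule 3 does not apply)
  timoyob → timoyov   [unconditioned shift]
  giving Ulmeki timoyov.
Gavikar: start from *timayab.
  rule 1 (final devoicing): timayab → timayap
  rule 2 (unconditioned shift): timayap → timazap
  rule 3: no change — timazap
  rule 4 (vowel merger): timazap → temazap
  ⇒ Gavikar temazap
Only *timayab yields all of Ulmeki timoyov, Gavikar temazap.

*timayab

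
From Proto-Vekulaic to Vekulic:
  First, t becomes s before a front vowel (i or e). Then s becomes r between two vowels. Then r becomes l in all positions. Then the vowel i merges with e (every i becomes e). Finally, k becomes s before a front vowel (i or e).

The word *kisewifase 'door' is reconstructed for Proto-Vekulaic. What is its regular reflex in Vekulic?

selewefale

Vekulic: *kisewifase > kirewifare > kilewifale > kelewefale > selewefale  (by rhotacism, unconditioned shift, vowel merger, palatalisation)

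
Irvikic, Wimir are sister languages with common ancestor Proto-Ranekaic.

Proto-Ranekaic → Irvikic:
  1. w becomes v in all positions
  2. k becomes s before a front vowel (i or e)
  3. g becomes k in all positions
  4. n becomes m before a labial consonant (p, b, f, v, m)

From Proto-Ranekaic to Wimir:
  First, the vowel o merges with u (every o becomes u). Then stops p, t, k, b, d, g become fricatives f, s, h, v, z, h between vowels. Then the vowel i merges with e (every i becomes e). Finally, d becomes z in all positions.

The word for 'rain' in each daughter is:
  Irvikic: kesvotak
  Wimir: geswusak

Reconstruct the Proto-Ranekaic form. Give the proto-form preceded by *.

*geswotak

Position 5: Irvikic has o, Wimir has u. Irvikic preserves o here (none of its changes turn any other segment into o), so the proto-segment is *o.
Position 4: Irvikic has v, Wimir has w. Wimir preserves w here (none of its changes turn any other segment into w), so the proto-segment is *w.
This points to *geswotak. Verify forward in each daughter:
Irvikic: *geswotak > gesvotak > kesvotak  (by unconditioned shift, unconditioned shift)
Wimir: *geswotak
  geswotak → geswutak   [vowel merger]
  geswutak → geswusak   [intervocalic lenition]
  geswusak (rule 3 does not apply)
  geswusak (rule 4 does not apply)
  giving Wimir geswusak.
*geswotak is the unique common source.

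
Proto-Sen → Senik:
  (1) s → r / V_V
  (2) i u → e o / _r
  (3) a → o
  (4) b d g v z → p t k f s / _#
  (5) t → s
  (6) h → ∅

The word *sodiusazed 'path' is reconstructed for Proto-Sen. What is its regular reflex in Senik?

Senik: *sodiusazed > sodiurazed > sodiorazed > sodiorozed > sodiorozet > sodiorozes  (by rhotacism, pre-rhotic lowering, vowel merger, final devoicing, unconditioned shift)

sodiorozes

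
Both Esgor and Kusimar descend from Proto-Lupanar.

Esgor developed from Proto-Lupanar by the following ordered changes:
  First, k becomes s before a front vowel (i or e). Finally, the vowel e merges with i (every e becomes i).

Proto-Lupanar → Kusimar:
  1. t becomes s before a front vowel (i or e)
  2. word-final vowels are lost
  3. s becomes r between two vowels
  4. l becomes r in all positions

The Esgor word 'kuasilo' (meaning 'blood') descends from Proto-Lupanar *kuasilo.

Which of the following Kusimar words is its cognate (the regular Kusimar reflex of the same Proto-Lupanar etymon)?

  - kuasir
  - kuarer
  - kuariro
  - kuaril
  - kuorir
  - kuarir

kuarir

Kusimar: start from *kuasilo.
  rule 1: no change — kuasilo
  rule 2 (apocope): kuasilo → kuasil
  rule 3 (rhotacism): kuasil → kuaril
  rule 4 (unconditioned shift): kuaril → kuarir
  ⇒ Kusimar kuarir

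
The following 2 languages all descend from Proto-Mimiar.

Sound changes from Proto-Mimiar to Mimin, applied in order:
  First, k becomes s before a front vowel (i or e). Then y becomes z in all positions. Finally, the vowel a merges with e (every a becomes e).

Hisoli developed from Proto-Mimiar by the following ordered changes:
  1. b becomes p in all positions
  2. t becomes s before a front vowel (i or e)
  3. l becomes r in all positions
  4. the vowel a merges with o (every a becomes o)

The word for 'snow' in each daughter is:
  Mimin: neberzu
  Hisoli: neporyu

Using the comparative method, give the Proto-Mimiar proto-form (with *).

Position 6: Mimin has z, Hisoli has y. Hisoli preserves y here (none of its changes turn any other segment into y), so the proto-segment is *y.
Position 4: Mimin has e, Hisoli has o. Taking the neighbouring segments as reconstructed: Mimin e could go back to *a or *e; Hisoli o could go back to *a or *o — the one source consistent with every daughter is *a.
Verify the candidate proto-form against each daughter:
Mimin: *nebaryu > nebarzu > neberzu  (by unconditioned shift, vowel merger)
Hisoli: *nebaryu > neparyu > neporyu  (by unconditioned shift, vowel merger)
No other proto-form is consistent with every reflex, so the reconstruction is *nebaryu.

*nebaryu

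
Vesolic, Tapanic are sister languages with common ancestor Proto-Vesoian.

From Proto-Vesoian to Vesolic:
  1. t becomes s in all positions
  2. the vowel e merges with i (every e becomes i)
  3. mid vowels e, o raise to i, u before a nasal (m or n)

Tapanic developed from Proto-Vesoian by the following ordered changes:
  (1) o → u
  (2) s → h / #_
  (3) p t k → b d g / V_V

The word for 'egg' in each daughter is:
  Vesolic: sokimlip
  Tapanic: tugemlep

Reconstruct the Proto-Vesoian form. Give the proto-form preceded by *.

*tokemlep

Position 1: Vesolic has s, Tapanic has t. Tapanic preserves t here (none of its changes turn any other segment into t), so the proto-segment is *t.
Position 4: Vesolic has i, Tapanic has e. Tapanic preserves e here (none of its changes turn any other segment into e), so the proto-segment is *e.
Position 2: Vesolic has o, Tapanic has u. Vesolic preserves o here (none of its changes turn any other segment into o), so the proto-segment is *o.
Continuing position by position gives *tokemlep; check it forward:
Vesolic: *tokemlep
  tokemlep → sokemlep   [unconditioned shift]
  sokemlep → sokimlip   [vowel merger]
  sokimlip (rule 3 does not apply)
  giving Vesolic sokimlip.
Tapanic: *tokemlep > tukemlep > tugemlep  (by vowel merger, intervocalic voicing)
*tokemlep is the unique common source.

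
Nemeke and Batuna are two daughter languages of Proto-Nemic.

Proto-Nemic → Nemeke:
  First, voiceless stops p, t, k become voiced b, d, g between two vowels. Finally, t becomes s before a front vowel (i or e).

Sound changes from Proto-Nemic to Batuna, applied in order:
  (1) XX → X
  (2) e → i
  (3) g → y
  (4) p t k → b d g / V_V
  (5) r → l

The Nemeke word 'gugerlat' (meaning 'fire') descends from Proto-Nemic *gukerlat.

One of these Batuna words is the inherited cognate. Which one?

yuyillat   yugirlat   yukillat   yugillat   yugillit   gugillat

yugillat

Batuna: *gukerlat > gukirlat > yukirlat > yugirlat > yugillat  (by vowel merger, unconditioned shift, intervocalic voicing, unconditioned shift)
The other candidates each miss or misapply at least one Batuna change.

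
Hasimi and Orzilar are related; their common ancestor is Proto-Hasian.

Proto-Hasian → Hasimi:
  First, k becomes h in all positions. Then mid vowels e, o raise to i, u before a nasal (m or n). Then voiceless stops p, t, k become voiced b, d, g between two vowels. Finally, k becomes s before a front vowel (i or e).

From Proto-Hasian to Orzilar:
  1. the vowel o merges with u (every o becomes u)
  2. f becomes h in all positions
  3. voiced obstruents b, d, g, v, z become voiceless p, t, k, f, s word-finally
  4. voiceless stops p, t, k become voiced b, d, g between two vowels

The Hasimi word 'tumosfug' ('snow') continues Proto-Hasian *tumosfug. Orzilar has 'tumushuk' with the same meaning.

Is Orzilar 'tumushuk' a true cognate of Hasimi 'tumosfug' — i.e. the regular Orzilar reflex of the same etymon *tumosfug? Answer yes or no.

Derive the expected Orzilar reflex of *tumosfug:
Orzilar: *tumosfug
  tumosfug → tumusfug   [vowel merger]
  tumusfug → tumushug   [unconditioned shift]
  tumushug → tumushuk   [final devoicing]
  tumushuk (rule 4 does not apply)
  giving Orzilar tumushuk.
Orzilar 'tumushuk' matches the regular reflex exactly, so the pair is cognate.

yes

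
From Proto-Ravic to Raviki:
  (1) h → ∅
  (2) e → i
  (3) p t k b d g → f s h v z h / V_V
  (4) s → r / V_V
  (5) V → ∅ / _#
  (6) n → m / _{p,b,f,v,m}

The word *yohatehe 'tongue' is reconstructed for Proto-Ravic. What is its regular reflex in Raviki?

yoari

Raviki: *yohatehe > yoatee > yoatii > yoasii > yoarii > yoari  (by h-loss, vowel merger, intervocalic lenition, rhotacism, apocope)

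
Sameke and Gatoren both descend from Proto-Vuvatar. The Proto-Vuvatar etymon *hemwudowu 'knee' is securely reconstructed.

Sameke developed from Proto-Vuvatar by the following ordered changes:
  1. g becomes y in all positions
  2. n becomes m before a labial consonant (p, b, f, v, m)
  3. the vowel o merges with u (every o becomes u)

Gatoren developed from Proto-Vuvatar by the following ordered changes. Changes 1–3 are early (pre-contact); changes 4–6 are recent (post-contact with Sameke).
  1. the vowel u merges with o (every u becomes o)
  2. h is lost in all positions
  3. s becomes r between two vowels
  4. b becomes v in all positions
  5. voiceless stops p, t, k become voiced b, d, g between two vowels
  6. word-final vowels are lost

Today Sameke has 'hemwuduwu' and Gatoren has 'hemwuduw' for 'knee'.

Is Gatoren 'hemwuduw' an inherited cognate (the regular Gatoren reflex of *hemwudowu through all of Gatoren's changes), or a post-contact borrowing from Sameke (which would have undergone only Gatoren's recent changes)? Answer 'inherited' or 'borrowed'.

borrowed

If inherited, *hemwudowu would pass through all of Gatoren's changes:
Gatoren: *hemwudowu > hemwodowo > emwodowo > emwodow  (by vowel merger, h-loss, apocope)
If borrowed from Sameke 'hemwuduwu' after the early changes, it would undergo only the recent ones:
  rule 4 (unconditioned shift): no change (hemwuduwu)
  rule 5 (intervocalic voicing): no change (hemwuduwu)
  rule 6 (apocope): hemwuduwu → hemwuduw
  ⇒ as a loan: hemwuduw
Gatoren 'hemwuduw' matches the loan outcome 'hemwuduw', not the inherited 'emwodow' — it skipped the early Gatoren changes, so it was borrowed from Sameke.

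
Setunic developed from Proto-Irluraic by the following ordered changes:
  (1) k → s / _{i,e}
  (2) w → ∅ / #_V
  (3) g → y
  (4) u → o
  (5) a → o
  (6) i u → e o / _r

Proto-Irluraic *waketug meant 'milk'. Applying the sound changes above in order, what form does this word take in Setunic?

osetoy

Setunic: start from *waketug.
  rule 1 (palatalisation): waketug → wasetug
  rule 2 (glide loss): wasetug → asetug
  rule 3 (unconditioned shift): asetug → asetuy
  rule 4 (vowel merger): asetuy → asetoy
  rule 5 (vowel merger): asetoy → osetoy
  rule 6: no change — osetoy
  ⇒ Setunic osetoy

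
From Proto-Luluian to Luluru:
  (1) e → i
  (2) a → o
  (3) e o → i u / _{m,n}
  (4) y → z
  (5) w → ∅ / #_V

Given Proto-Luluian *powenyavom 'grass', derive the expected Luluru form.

Luluru: *powenyavom
  powenyavom → powinyavom   [vowel merger]
  powinyavom → powinyovom   [vowel merger]
  powinyovom → powinyovum   [pre-nasal raising]
  powinyovum → powinzovum   [unconditioned shift]
  powinzovum (rule 5 does not apply)
  giving Luluru powinzovum.

powinzovum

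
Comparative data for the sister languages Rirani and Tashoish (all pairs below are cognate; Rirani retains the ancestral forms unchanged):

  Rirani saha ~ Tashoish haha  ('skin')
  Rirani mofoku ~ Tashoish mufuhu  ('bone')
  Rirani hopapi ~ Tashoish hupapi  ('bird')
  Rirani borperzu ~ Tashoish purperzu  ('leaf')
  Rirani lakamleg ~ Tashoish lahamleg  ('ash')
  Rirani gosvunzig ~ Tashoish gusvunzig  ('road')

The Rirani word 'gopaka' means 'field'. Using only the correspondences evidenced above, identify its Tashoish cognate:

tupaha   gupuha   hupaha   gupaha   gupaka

gupaha

hopapi ~ hupapi — Rirani o corresponds to Tashoish u after a consonant, before a labial obstruent.
lakamleg ~ lahamleg — Rirani k corresponds to Tashoish h between vowels (before a back vowel).
Applying these to Rirani 'gopaka':
  gopaka → gupaka   (o→u after a consonant, before a labial obstruent)
  gupaka → gupaha   (k→h between vowels (before a back vowel))
So the Tashoish cognate is 'gupaha'.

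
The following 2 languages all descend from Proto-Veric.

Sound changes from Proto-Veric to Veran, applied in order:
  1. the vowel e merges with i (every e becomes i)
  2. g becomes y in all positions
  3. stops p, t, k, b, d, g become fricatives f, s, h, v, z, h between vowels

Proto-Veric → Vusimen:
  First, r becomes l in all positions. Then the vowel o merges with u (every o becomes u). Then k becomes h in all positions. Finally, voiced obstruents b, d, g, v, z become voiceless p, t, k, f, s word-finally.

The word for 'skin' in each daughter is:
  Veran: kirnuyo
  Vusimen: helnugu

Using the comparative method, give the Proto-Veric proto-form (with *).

Position 3: Veran has r, Vusimen has l. Veran preserves r here (none of its changes turn any other segment into r), so the proto-segment is *r.
Position 7: Veran has o, Vusimen has u. Veran preserves o here (none of its changes turn any other segment into o), so the proto-segment is *o.
Position 1: Veran has k, Vusimen has h. Veran preserves k here (none of its changes turn any other segment into k), so the proto-segment is *k.
Verify the candidate proto-form against each daughter:
Veran: *kernugo
  kernugo → kirnugo   [vowel merger]
  kirnugo → kirnuyo   [unconditioned shift]
  kirnuyo (rule 3 does not apply)
  giving Veran kirnuyo.
Vusimen: start from *kernugo.
  rule 1 (unconditioned shift): kernugo → kelnugo
  rule 2 (vowel merger): kelnugo → kelnugu
  rule 3 (unconditioned shift): kelnugu → helnugu
  rule 4: no change — helnugu
  ⇒ Vusimen helnugu
*kernugo is the unique common source.

*kernugo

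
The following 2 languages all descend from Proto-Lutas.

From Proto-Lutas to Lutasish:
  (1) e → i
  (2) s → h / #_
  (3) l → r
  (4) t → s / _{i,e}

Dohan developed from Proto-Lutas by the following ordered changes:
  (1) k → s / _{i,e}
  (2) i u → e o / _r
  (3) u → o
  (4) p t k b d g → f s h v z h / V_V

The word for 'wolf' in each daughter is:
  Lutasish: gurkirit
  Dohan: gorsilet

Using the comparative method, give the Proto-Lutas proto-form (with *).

*gurkilet

Position 4: Lutasish has k, Dohan has s. Lutasish preserves k here (none of its changes turn any other segment into k), so the proto-segment is *k.
Position 7: Lutasish has i, Dohan has e. Taking the neighbouring segments as reconstructed: Lutasish i could go back to *e or *i; Dohan e can only go back to *e — the one source consistent with every daughter is *e.
Verify the candidate proto-form against each daughter:
Lutasish: start from *gurkilet.
  rule 1 (vowel merger): gurkilet → gurkilit
  rule 2: no change — gurkilit
  rule 3 (unconditioned shift): gurkilit → gurkirit
  rule 4: no change — gurkirit
  ⇒ Lutasish gurkirit
Dohan: start from *gurkilet.
  rule 1 (palatalisation): gurkilet → gursilet
  rule 2 (pre-rhotic lowering): gursilet → gorsilet
  rule 3: no change — gorsilet
  rule 4: no change — gorsilet
  ⇒ Dohan gorsilet
No other proto-form is consistent with every reflex, so the reconstruction is *gurkilet.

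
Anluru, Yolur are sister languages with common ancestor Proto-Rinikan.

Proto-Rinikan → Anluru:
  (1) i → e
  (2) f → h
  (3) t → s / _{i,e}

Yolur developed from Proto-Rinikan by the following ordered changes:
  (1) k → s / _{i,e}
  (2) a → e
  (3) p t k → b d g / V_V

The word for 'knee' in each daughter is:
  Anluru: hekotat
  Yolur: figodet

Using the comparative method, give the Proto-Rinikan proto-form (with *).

Position 3: Anluru has k, Yolur has g. Anluru preserves k here (none of its changes turn any other segment into k), so the proto-segment is *k.
Position 2: Anluru has e, Yolur has i. Yolur preserves i here (none of its changes turn any other segment into i), so the proto-segment is *i.
Verify the candidate proto-form against each daughter:
Anluru: *fikotat
  fikotat → fekotat   [vowel merger]
  fekotat → hekotat   [unconditioned shift]
  hekotat (rule 3 does not apply)
  giving Anluru hekotat.
Yolur: *fikotat > fikotet > figodet  (by vowel merger, intervocalic voicing)
*fikotat is the unique common source.

*fikotat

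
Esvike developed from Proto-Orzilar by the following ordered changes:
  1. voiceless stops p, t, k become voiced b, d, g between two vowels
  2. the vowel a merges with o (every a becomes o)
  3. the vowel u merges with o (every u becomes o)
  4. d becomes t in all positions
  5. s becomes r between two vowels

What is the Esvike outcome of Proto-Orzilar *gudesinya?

Esvike: *gudesinya
  gudesinya (rule 1 does not apply)
  gudesinya → gudesinyo   [vowel merger]
  gudesinyo → godesinyo   [vowel merger]
  godesinyo → gotesinyo   [unconditioned shift]
  gotesinyo → goterinyo   [rhotacism]
  giving Esvike goterinyo.

goterinyo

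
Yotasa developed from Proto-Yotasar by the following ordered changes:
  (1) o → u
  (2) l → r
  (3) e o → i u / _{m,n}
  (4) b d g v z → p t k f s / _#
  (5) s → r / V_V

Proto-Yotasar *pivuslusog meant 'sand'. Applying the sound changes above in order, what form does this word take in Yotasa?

pivusruruk

Yotasa: *pivuslusog > pivuslusug > pivusrusug > pivusrusuk > pivusruruk  (by vowel merger, unconditioned shift, final devoicing, rhotacism)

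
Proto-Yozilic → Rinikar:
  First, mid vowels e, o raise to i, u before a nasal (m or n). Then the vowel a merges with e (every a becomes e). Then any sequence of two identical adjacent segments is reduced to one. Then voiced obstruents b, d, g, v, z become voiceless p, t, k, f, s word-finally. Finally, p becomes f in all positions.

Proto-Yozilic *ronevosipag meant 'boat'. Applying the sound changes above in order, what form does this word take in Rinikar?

Rinikar: *ronevosipag > runevosipag > runevosipeg > runevosipek > runevosifek  (by pre-nasal raising, vowel merger, final devoicing, unconditioned shift)

runevosifek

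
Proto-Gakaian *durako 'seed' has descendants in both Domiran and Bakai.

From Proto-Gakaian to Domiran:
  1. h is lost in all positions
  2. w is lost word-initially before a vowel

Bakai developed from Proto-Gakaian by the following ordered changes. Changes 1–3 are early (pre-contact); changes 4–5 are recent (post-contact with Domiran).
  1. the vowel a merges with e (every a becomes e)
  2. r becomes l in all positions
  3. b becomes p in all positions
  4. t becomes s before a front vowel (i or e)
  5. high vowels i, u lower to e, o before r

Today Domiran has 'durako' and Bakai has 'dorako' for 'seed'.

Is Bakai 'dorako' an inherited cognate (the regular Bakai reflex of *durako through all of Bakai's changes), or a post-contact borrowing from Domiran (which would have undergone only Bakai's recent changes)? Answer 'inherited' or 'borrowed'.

borrowed

If inherited, *durako would pass through all of Bakai's changes:
Bakai: start from *durako.
  rule 1 (vowel merger): durako → dureko
  rule 2 (unconditioned shift): dureko → duleko
  rule 3: no change — duleko
  rule 4: no change — duleko
  rule 5: no change — duleko
  ⇒ Bakai duleko
If borrowed from Domiran 'durako' after the early changes, it would undergo only the recent ones:
  rule 4 (palatalisation): no change (durako)
  rule 5 (pre-rhotic lowering): durako → dorako
  ⇒ as a loan: dorako
Bakai 'dorako' matches the loan outcome 'dorako', not the inherited 'duleko' — it skipped the early Bakai changes, so it was borrowed from Domiran.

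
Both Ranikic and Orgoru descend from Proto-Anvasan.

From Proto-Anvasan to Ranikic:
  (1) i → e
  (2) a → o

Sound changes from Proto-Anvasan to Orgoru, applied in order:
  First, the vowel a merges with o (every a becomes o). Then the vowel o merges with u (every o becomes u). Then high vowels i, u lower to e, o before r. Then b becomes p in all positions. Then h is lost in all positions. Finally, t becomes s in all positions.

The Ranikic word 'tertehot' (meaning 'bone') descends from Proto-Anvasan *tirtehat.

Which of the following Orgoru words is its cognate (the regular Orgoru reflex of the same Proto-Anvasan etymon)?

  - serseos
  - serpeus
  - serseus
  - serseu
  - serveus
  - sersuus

serseus

Orgoru: *tirtehat > tirtehot > tirtehut > tertehut > terteut > serseus  (by vowel merger, vowel merger, pre-rhotic lowering, h-loss, unconditioned shift)
Among the options, 'serseus' alone shows every Orgoru change applied in order.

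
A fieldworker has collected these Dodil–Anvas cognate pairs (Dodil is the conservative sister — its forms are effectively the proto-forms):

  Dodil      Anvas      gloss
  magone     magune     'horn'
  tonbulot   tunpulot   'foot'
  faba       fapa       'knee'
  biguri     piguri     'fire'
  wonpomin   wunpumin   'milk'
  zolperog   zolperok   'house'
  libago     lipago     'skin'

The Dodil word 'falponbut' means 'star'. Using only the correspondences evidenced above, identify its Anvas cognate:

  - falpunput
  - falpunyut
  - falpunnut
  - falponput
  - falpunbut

magone ~ magune, tonbulot ~ tunpulot — Dodil o corresponds to Anvas u after a consonant, before a nasal.
tonbulot ~ tunpulot — Dodil b corresponds to Anvas p after a consonant, before a back vowel.
Applying these to Dodil 'falponbut':
  falponbut → falpunbut   (o→u after a consonant, before a nasal)
  falpunbut → falpunput   (b→p after a consonant, before a back vowel)
So the Anvas cognate is 'falpunput'.

falpunput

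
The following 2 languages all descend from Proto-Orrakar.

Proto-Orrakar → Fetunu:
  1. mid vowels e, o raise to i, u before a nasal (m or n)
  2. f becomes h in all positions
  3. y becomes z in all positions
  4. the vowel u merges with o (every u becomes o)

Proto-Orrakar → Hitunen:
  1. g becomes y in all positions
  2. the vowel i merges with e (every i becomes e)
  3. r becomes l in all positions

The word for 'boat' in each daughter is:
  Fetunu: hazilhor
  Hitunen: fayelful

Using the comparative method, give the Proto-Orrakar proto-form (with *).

Position 6: Fetunu has h, Hitunen has f. Hitunen preserves f here (none of its changes turn any other segment into f), so the proto-segment is *f.
Position 3: Fetunu has z, Hitunen has y. Taking the neighbouring segments as reconstructed: Fetunu z could go back to *z or *y; Hitunen y could go back to *g or *y — the one source consistent with every daughter is *y.
This points to *fayilfur. Verify forward in each daughter:
Fetunu: start from *fayilfur.
  rule 1: no change — fayilfur
  rule 2 (unconditioned shift): fayilfur → hayilhur
  rule 3 (unconditioned shift): hayilhur → hazilhur
  rule 4 (vowel merger): hazilhur → hazilhor
  ⇒ Fetunu hazilhor
Hitunen: *fayilfur
  fayilfur (rule 1 does not apply)
  fayilfur → fayelfur   [vowel merger]
  fayelfur → fayelful   [unconditioned shift]
  giving Hitunen fayelful.
Only *fayilfur yields all of Fetunu hazilhor, Hitunen fayelful.

*fayilfur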